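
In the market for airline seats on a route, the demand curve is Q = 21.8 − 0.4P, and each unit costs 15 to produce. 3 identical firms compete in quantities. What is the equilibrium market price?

P = 24.875

Inverting demand: P = 54.5 − 2.5Q.
With 3 symmetric Cournot firms, each firm's FOC gives 54.5 − 10q = 15, so q = 3.95, Q = 3·3.95 = 11.85, and P = 24.875.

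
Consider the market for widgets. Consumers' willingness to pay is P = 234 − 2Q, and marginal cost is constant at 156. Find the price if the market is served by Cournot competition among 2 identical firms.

In a 2-firm Cournot equilibrium, symmetry and the first-order condition give q = (234 − 156)/(6) = 13. So Q = 26 and P = 182.

P = 182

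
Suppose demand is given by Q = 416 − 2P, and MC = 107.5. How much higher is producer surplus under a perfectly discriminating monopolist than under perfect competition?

Producer surplus rises by 10100.25

Inverting demand: P = 208 − 0.5Q.
Perfect competition: P = MC = 107.5, so 208 − 0.5Q = 107.5 and Q = 201.
PS = (107.5 − 107.5)·201 = 0.
With perfect price discrimination, output is the efficient level Q = 201 (where demand meets MC), but every buyer pays their willingness to pay: CS = 0 and PS = total surplus.
PS = ½·(208 − 107.5)·201 = 10100.25.
Change in producer surplus: 10100.25 − 0 = 10100.25.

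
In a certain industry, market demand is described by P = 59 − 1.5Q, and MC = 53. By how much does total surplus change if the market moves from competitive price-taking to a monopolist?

Competitive firms price at marginal cost: P = 53, giving Q = 4.
CS = ½·(59 − 53)·4 = 12; PS = (53 − 53)·4 = 0; TS = 12.
Monopoly sets MR = MC: 59 − 3Q = 53 ⇒ Q = 2, P = 59 − 1.5·2 = 56.
CS = ½·(59 − 56)·2 = 3; PS = (56 − 53)·2 = 6; TS = 9.
Change in total surplus: 9 − 12 = −3.

TS falls by 3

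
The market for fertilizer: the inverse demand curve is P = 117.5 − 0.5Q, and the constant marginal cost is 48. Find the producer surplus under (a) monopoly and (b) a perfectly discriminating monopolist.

Monopoly: PS = 2415.125; Perfect PD: PS = 4830.25

Monopoly sets MR = MC: 117.5 − Q = 48 ⇒ Q = 69.5, P = 117.5 − 0.5·69.5 = 82.75.
PS = (82.75 − 48)·69.5 = 2415.125.
With perfect price discrimination, output is the efficient level Q = 139 (where demand meets MC), but every buyer pays their willingness to pay: CS = 0 and PS = total surplus.
PS = ½·(117.5 − 48)·139 = 4830.25.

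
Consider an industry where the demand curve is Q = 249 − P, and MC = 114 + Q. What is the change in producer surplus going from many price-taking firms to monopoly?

Inverting demand: P = 249 − Q.
Under competition P = MC: 249 − Q = 114 + Q ⇒ Q = 67.5, P = 181.5.
PS = P·Q − VC(Q) = 181.5·67.5 − (114·67.5 + ½·1·67.5²) = 2278.125.
The monopolist equates marginal revenue to marginal cost: 249 − 2Q = 114 + Q, so Q = 45. From demand, P = 204.
PS = P·Q − VC(Q) = 204·45 − (114·45 + ½·1·45²) = 3037.5.
Change in producer surplus: 3037.5 − 2278.125 = 759.375.

PS rises by 759.375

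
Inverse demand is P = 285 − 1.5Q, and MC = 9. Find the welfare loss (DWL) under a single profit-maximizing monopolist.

Perfect competition: P = MC = 9, so 285 − 1.5Q = 9 and Q = 184.
A monopolist chooses Q where MR = MC. MR = 285 − 3Q; setting this equal to 9 gives Q = 92 and P = 147.
DWL is the triangle between Q = 92 and Q = 184: ½·(184 − 92)·(147 − 9) = 6348.

DWL = 6348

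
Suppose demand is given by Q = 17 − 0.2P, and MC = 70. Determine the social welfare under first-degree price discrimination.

TS = 22.5

Inverting demand: P = 85 − 5Q.
A perfectly discriminating monopolist sells every unit with P(Q) ≥ MC(Q), so output equals the competitive quantity Q = 3. Each buyer pays their reservation price, so CS = 0 and the firm captures all surplus.
TS = 22.5 (equal to competitive TS).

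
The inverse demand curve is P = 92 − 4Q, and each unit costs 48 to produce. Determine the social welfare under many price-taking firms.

Under competition P = MC = 48, so Q = (92 − 48)/4 = 11.
CS = ½·(92 − 48)·11 = 242; PS = (48 − 48)·11 = 0; TS = 242.

TS = 242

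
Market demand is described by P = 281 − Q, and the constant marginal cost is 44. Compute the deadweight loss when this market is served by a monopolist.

DWL = 7021.125

Perfect competition: P = MC = 44, so 281 − Q = 44 and Q = 237.
Monopoly sets MR = MC: 281 − 2Q = 44 ⇒ Q = 118.5, P = 281 − 118.5 = 162.5.
DWL is the triangle between Q = 118.5 and Q = 237: ½·(237 − 118.5)·(162.5 − 44) = 7021.125.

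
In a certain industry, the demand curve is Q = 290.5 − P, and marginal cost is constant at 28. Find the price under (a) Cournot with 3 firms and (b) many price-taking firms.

Cournot: P = 93.625; Competition: P = 28

Inverting demand: P = 290.5 − Q.
With 3 symmetric Cournot firms, each firm's FOC gives 290.5 − 4q = 28, so q = 65.625, Q = 3·65.625 = 196.875, and P = 93.625.
Competitive firms price at marginal cost: P = 28, giving Q = 262.5.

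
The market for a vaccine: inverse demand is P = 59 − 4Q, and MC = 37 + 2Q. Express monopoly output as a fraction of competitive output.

A monopolist chooses Q where MR = MC. MR = 59 − 8Q; setting this equal to 37 + 2Q gives Q = 2.2 and P = 50.2.
Competitive equilibrium sets price equal to marginal cost: 59 − 4Q = 37 + 2Q, so Q = 11/3 and P = 133/3.
Ratio Q_m/Q_c = 2.2/(11/3) = 0.6.

Q_m/Q_c = 0.6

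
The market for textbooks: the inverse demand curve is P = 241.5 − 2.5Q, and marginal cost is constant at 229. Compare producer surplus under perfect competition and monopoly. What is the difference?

Competitive firms price at marginal cost: P = 229, giving Q = 5.
PS = (229 − 229)·5 = 0.
A monopolist chooses Q where MR = MC. MR = 241.5 − 5Q; setting this equal to 229 gives Q = 2.5 and P = 235.25.
PS = (235.25 − 229)·2.5 = 15.625.
Change in producer surplus: 15.625 − 0 = 15.625.

Producer surplus rises by 15.625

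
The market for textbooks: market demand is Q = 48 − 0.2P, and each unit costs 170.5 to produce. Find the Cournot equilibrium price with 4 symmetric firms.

P = 184.4

Inverting demand: P = 240 − 5Q.
With 4 symmetric Cournot firms, each firm's FOC gives 240 − 25q = 170.5, so q = 2.78, Q = 4·2.78 = 11.12, and P = 184.4.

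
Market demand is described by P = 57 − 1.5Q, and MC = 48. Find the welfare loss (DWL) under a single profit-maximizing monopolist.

Under competition P = MC = 48, so Q = (57 − 48)/1.5 = 6.
Monopoly sets MR = MC: 57 − 3Q = 48 ⇒ Q = 3, P = 57 − 1.5·3 = 52.5.
DWL is the triangle between Q = 3 and Q = 6: ½·(6 − 3)·(52.5 − 48) = 6.75.

DWL = 6.75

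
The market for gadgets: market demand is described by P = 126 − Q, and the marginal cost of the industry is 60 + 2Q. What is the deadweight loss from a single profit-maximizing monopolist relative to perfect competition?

Competitive equilibrium sets price equal to marginal cost: 126 − Q = 60 + 2Q, so Q = 22 and P = 104.
Monopoly sets MR = MC: 126 − 2Q = 60 + 2Q ⇒ Q = 16.5, P = 126 − 16.5 = 109.5.
CS = ½·(126 − 104)·22 = 242; PS = (104·22 − 60·22 − ½·2·22²) = 484; TS = 726.
CS = ½·(126 − 109.5)·16.5 = 136.125; PS = (109.5·16.5 − 60·16.5 − ½·2·16.5²) = 544.5; TS = 680.625.
DWL = 726 − 680.625 = 45.375.

DWL = 45.375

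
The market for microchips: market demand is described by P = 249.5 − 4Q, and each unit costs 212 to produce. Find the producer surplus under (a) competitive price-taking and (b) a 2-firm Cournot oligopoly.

Competitive firms price at marginal cost: P = 212, giving Q = 9.375.
PS = (212 − 212)·9.375 = 0.
With 2 symmetric Cournot firms, each firm's FOC gives 249.5 − 12q = 212, so q = 3.125, Q = 2·3.125 = 6.25, and P = 224.5.
PS = (224.5 − 212)·6.25 = 78.125.

Competition: PS = 0; Cournot: PS = 78.125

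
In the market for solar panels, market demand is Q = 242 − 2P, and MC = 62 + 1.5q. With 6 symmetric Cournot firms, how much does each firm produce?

Inverting demand: P = 121 − 0.5Q.
With 6 symmetric Cournot firms, each firm's FOC gives 121 − 3.5q = 62 + 1.5q, so q = 11.8, Q = 6·11.8 = 70.8, and P = 85.6.

q_i = 11.8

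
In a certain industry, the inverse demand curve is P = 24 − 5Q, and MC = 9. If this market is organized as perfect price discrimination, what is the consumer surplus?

A perfectly discriminating monopolist sells every unit with P(Q) ≥ MC(Q), so output equals the competitive quantity Q = 3. Each buyer pays their reservation price, so CS = 0 and the firm captures all surplus.
CS = 0.

CS = 0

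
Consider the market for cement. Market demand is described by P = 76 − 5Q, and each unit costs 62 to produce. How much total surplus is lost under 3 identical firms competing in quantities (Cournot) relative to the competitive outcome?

Competitive firms price at marginal cost: P = 62, giving Q = 2.8.
Cournot with 3 identical firms: the symmetric best-response condition is 76 − 20q = 62. Each firm produces q = 0.7, total output Q = 2.1, price P = 65.5.
DWL is the triangle between Q = 2.1 and Q = 2.8: ½·(2.8 − 2.1)·(65.5 − 62) = 1.225.

DWL = 1.225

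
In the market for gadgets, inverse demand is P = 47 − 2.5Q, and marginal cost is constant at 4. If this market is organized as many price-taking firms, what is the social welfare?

Competitive firms price at marginal cost: P = 4, giving Q = 17.2.
CS = ½·(47 − 4)·17.2 = 369.8; PS = (4 − 4)·17.2 = 0; TS = 369.8.

TS = 369.8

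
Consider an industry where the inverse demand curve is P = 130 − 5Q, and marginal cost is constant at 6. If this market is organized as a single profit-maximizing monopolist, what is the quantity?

The monopolist equates marginal revenue to marginal cost: 130 − 10Q = 6, so Q = 12.4. From demand, P = 68.

Q = 12.4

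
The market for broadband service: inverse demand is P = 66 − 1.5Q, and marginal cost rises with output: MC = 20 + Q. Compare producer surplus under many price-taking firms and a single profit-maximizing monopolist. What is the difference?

Producer surplus rises by 95.22

Competitive equilibrium sets price equal to marginal cost: 66 − 1.5Q = 20 + Q, so Q = 18.4 and P = 38.4.
PS = P·Q − VC(Q) = 38.4·18.4 − (20·18.4 + ½·1·18.4²) = 169.28.
The monopolist equates marginal revenue to marginal cost: 66 − 3Q = 20 + Q, so Q = 11.5. From demand, P = 48.75.
PS = P·Q − VC(Q) = 48.75·11.5 − (20·11.5 + ½·1·11.5²) = 264.5.
Change in producer surplus: 264.5 − 169.28 = 95.22.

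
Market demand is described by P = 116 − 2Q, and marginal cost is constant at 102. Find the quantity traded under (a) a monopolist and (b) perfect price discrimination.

The monopolist equates marginal revenue to marginal cost: 116 − 4Q = 102, so Q = 3.5. From demand, P = 109.
Under first-degree price discrimination the firm charges each unit its demand price and produces up to where P = MC, i.e. Q = 7. Consumer surplus is zero; producer surplus equals total surplus.

Monopoly: Q = 3.5; Perfect PD: Q = 7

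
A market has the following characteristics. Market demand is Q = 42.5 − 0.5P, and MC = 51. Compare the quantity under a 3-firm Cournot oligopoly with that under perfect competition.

Inverting demand: P = 85 − 2Q.
In a 3-firm Cournot equilibrium, symmetry and the first-order condition give q = (85 − 51)/(8) = 4.25. So Q = 12.75 and P = 59.5.
Under competition P = MC = 51, so Q = (85 − 51)/2 = 17.

Cournot: Q = 12.75; Competition: Q = 17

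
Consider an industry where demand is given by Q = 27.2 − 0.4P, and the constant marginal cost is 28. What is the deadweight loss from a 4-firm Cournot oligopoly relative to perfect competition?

Inverting demand: P = 68 − 2.5Q.
Competitive firms price at marginal cost: P = 28, giving Q = 16.
In a 4-firm Cournot equilibrium, symmetry and the first-order condition give q = (68 − 28)/(12.5) = 3.2. So Q = 12.8 and P = 36.
DWL is the triangle between Q = 12.8 and Q = 16: ½·(16 − 12.8)·(36 − 28) = 12.8.

DWL = 12.8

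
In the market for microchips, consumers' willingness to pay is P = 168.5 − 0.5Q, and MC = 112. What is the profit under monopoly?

Profit = 1596.125

A monopolist chooses Q where MR = MC. MR = 168.5 − Q; setting this equal to 112 gives Q = 56.5 and P = 140.25.
Profit = (140.25 − 112)·56.5 = 1596.125.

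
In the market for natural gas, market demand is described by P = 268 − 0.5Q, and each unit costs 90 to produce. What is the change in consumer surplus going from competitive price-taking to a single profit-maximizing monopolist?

CS falls by 23763

Perfect competition: P = MC = 90, so 268 − 0.5Q = 90 and Q = 356.
CS = ½·(268 − 90)·356 = 31684.
Monopoly sets MR = MC: 268 − Q = 90 ⇒ Q = 178, P = 268 − 0.5·178 = 179.
CS = ½·(268 − 179)·178 = 7921.
Change in consumer surplus: 7921 − 31684 = −23763.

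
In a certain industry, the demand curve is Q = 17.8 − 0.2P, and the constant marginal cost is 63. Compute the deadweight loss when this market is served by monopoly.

Inverting demand: P = 89 − 5Q.
Perfect competition: P = MC = 63, so 89 − 5Q = 63 and Q = 5.2.
A monopolist chooses Q where MR = MC. MR = 89 − 10Q; setting this equal to 63 gives Q = 2.6 and P = 76.
DWL is the triangle between Q = 2.6 and Q = 5.2: ½·(5.2 − 2.6)·(76 − 63) = 16.9.

DWL = 16.9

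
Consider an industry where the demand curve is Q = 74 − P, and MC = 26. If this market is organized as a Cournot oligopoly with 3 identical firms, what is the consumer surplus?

CS = 648

Inverting demand: P = 74 − Q.
With 3 symmetric Cournot firms, each firm's FOC gives 74 − 4q = 26, so q = 12, Q = 3·12 = 36, and P = 38.
CS = ½·(74 − 38)·36 = 648.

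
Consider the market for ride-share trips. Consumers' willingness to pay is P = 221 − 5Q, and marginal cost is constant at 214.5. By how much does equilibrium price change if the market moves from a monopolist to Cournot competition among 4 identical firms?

Monopoly sets MR = MC: 221 − 10Q = 214.5 ⇒ Q = 0.65, P = 221 − 5·0.65 = 217.75.
Cournot with 4 identical firms: the symmetric best-response condition is 221 − 25q = 214.5. Each firm produces q = 0.26, total output Q = 1.04, price P = 215.8.
Change in equilibrium price: 215.8 − 217.75 = −1.95.

Equilibrium price falls by 1.95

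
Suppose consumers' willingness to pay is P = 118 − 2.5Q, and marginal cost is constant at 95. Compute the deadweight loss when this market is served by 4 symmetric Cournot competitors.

DWL = 4.232

Perfect competition: P = MC = 95, so 118 − 2.5Q = 95 and Q = 9.2.
With 4 symmetric Cournot firms, each firm's FOC gives 118 − 12.5q = 95, so q = 1.84, Q = 4·1.84 = 7.36, and P = 99.6.
DWL is the triangle between Q = 7.36 and Q = 9.2: ½·(9.2 − 7.36)·(99.6 − 95) = 4.232.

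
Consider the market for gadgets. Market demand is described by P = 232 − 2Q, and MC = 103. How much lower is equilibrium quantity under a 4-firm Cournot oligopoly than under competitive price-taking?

Q falls by 12.9

Perfect competition: P = MC = 103, so 232 − 2Q = 103 and Q = 64.5.
Cournot with 4 identical firms: the symmetric best-response condition is 232 − 10q = 103. Each firm produces q = 12.9, total output Q = 51.6, price P = 128.8.
Change in equilibrium quantity: 51.6 − 64.5 = −12.9.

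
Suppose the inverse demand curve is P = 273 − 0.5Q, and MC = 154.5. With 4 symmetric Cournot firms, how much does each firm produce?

In a 4-firm Cournot equilibrium, symmetry and the first-order condition give q = (273 − 154.5)/(2.5) = 47.4. So Q = 189.6 and P = 178.2.

q_i = 47.4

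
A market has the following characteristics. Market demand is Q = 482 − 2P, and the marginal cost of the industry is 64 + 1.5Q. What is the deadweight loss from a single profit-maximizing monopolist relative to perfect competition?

DWL = 313.29

Inverting demand: P = 241 − 0.5Q.
Under competition P = MC: 241 − 0.5Q = 64 + 1.5Q ⇒ Q = 88.5, P = 196.75.
A monopolist chooses Q where MR = MC. MR = 241 − Q; setting this equal to 64 + 1.5Q gives Q = 70.8 and P = 205.6.
CS = ½·(241 − 196.75)·88.5 = 31329/16; PS = (196.75·88.5 − 64·88.5 − ½·1.5·88.5²) = 93987/16; TS = 7832.25.
CS = ½·(241 − 205.6)·70.8 = 1253.16; PS = (205.6·70.8 − 64·70.8 − ½·1.5·70.8²) = 6265.8; TS = 7518.96.
DWL = 7832.25 − 7518.96 = 313.29.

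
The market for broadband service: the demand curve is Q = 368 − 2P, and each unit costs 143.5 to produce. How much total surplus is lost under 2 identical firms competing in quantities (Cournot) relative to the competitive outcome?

DWL = 182.25

Inverting demand: P = 184 − 0.5Q.
Perfect competition: P = MC = 143.5, so 184 − 0.5Q = 143.5 and Q = 81.
In a 2-firm Cournot equilibrium, symmetry and the first-order condition give q = (184 − 143.5)/(1.5) = 27. So Q = 54 and P = 157.
DWL is the triangle between Q = 54 and Q = 81: ½·(81 − 54)·(157 − 143.5) = 182.25.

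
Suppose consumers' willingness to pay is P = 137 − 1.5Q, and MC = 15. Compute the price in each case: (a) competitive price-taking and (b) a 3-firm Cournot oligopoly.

Perfect competition: P = MC = 15, so 137 − 1.5Q = 15 and Q = 244/3.
Cournot with 3 identical firms: the symmetric best-response condition is 137 − 6q = 15. Each firm produces q = 61/3, total output Q = 61, price P = 45.5.

Competition: P = 15; Cournot: P = 45.5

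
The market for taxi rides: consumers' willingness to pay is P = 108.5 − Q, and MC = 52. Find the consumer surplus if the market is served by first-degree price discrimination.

A perfectly discriminating monopolist sells every unit with P(Q) ≥ MC(Q), so output equals the competitive quantity Q = 56.5. Each buyer pays their reservation price, so CS = 0 and the firm captures all surplus.
CS = 0.

CS = 0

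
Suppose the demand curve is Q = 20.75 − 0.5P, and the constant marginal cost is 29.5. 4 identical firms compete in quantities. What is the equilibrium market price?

P = 31.9

Inverting demand: P = 41.5 − 2Q.
In a 4-firm Cournot equilibrium, symmetry and the first-order condition give q = (41.5 − 29.5)/(10) = 1.2. So Q = 4.8 and P = 31.9.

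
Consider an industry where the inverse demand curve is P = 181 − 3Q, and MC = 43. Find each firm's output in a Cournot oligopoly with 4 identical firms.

q_i = 9.2

With 4 symmetric Cournot firms, each firm's FOC gives 181 − 15q = 43, so q = 9.2, Q = 4·9.2 = 36.8, and P = 70.6.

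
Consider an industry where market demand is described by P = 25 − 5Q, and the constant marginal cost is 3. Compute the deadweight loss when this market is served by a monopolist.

DWL = 12.1

Under competition P = MC = 3, so Q = (25 − 3)/5 = 4.4.
The monopolist equates marginal revenue to marginal cost: 25 − 10Q = 3, so Q = 2.2. From demand, P = 14.
DWL is the triangle between Q = 2.2 and Q = 4.4: ½·(4.4 − 2.2)·(14 − 3) = 12.1.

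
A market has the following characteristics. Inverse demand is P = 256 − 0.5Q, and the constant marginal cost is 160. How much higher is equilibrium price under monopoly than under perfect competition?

Under competition P = MC = 160, so Q = (256 − 160)/0.5 = 192.
Monopoly sets MR = MC: 256 − Q = 160 ⇒ Q = 96, P = 256 − 0.5·96 = 208.
Change in equilibrium price: 208 − 160 = 48.

P rises by 48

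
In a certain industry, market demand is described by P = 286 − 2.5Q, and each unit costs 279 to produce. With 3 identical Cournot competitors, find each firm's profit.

π_i = 1.225

With 3 symmetric Cournot firms, each firm's FOC gives 286 − 10q = 279, so q = 0.7, Q = 3·0.7 = 2.1, and P = 280.75.
Each firm's profit = (280.75 − 279)·0.7 = 1.225.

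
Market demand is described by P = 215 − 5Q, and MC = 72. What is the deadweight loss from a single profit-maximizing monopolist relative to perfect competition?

Competitive firms price at marginal cost: P = 72, giving Q = 28.6.
The monopolist equates marginal revenue to marginal cost: 215 − 10Q = 72, so Q = 14.3. From demand, P = 143.5.
DWL is the triangle between Q = 14.3 and Q = 28.6: ½·(28.6 − 14.3)·(143.5 − 72) = 511.225.

DWL = 511.225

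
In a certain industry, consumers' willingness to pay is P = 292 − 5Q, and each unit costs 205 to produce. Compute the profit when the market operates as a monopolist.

Profit = 378.45

The monopolist equates marginal revenue to marginal cost: 292 − 10Q = 205, so Q = 8.7. From demand, P = 248.5.
Profit = (248.5 − 205)·8.7 = 378.45.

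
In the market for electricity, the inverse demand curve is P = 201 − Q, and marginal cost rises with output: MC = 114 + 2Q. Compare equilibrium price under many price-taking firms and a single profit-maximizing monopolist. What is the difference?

Equilibrium price rises by 7.25

Competitive equilibrium sets price equal to marginal cost: 201 − Q = 114 + 2Q, so Q = 29 and P = 172.
Monopoly sets MR = MC: 201 − 2Q = 114 + 2Q ⇒ Q = 21.75, P = 201 − 21.75 = 179.25.
Change in equilibrium price: 179.25 − 172 = 7.25.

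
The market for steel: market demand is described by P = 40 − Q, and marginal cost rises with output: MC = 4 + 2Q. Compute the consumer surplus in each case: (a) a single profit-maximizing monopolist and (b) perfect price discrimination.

Monopoly: CS = 40.5; Perfect PD: CS = 0

Monopoly sets MR = MC: 40 − 2Q = 4 + 2Q ⇒ Q = 9, P = 40 − 9 = 31.
CS = ½·(40 − 31)·9 = 40.5.
Under first-degree price discrimination the firm charges each unit its demand price and produces up to where P = MC, i.e. Q = 12. Consumer surplus is zero; producer surplus equals total surplus.
CS = 0.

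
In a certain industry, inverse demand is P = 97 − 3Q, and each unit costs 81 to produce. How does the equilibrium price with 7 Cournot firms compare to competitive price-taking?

In a 7-firm Cournot equilibrium, symmetry and the first-order condition give q = (97 − 81)/(24) = 2/3. So Q = 14/3 and P = 83.
Competitive firms price at marginal cost: P = 81, giving Q = 16/3.

Cournot: P = 83; Competition: P = 81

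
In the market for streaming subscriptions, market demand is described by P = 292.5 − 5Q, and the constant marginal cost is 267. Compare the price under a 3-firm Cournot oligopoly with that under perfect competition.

With 3 symmetric Cournot firms, each firm's FOC gives 292.5 − 20q = 267, so q = 1.275, Q = 3·1.275 = 3.825, and P = 273.375.
Perfect competition: P = MC = 267, so 292.5 − 5Q = 267 and Q = 5.1.

Cournot: P = 273.375; Competition: P = 267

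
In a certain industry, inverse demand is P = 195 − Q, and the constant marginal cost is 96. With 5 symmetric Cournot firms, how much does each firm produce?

With 5 symmetric Cournot firms, each firm's FOC gives 195 − 6q = 96, so q = 16.5, Q = 5·16.5 = 82.5, and P = 112.5.

q_i = 16.5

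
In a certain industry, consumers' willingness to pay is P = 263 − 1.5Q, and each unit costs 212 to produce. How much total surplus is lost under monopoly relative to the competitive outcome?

Under competition P = MC = 212, so Q = (263 − 212)/1.5 = 34.
A monopolist chooses Q where MR = MC. MR = 263 − 3Q; setting this equal to 212 gives Q = 17 and P = 237.5.
DWL is the triangle between Q = 17 and Q = 34: ½·(34 − 17)·(237.5 − 212) = 216.75.

DWL = 216.75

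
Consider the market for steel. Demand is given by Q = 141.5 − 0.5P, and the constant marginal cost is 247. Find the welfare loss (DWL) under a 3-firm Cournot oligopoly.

DWL = 20.25

Inverting demand: P = 283 − 2Q.
Perfect competition: P = MC = 247, so 283 − 2Q = 247 and Q = 18.
Cournot with 3 identical firms: the symmetric best-response condition is 283 − 8q = 247. Each firm produces q = 4.5, total output Q = 13.5, price P = 256.
DWL is the triangle between Q = 13.5 and Q = 18: ½·(18 − 13.5)·(256 − 247) = 20.25.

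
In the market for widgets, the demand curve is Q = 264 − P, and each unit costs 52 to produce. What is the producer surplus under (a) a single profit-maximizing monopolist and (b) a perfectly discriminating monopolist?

Monopoly: PS = 11236; Perfect PD: PS = 22472

Inverting demand: P = 264 − Q.
A monopolist chooses Q where MR = MC. MR = 264 − 2Q; setting this equal to 52 gives Q = 106 and P = 158.
PS = (158 − 52)·106 = 11236.
With perfect price discrimination, output is the efficient level Q = 212 (where demand meets MC), but every buyer pays their willingness to pay: CS = 0 and PS = total surplus.
PS = ½·(264 − 52)·212 = 22472.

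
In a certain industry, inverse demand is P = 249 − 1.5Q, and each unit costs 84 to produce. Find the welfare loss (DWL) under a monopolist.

Perfect competition: P = MC = 84, so 249 − 1.5Q = 84 and Q = 110.
The monopolist equates marginal revenue to marginal cost: 249 − 3Q = 84, so Q = 55. From demand, P = 166.5.
DWL is the triangle between Q = 55 and Q = 110: ½·(110 − 55)·(166.5 − 84) = 2268.75.

DWL = 2268.75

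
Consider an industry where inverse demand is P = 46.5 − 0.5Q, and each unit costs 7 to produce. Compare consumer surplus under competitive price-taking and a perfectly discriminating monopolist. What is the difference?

CS falls by 1560.25

Under competition P = MC = 7, so Q = (46.5 − 7)/0.5 = 79.
CS = ½·(46.5 − 7)·79 = 1560.25.
A perfectly discriminating monopolist sells every unit with P(Q) ≥ MC(Q), so output equals the competitive quantity Q = 79. Each buyer pays their reservation price, so CS = 0 and the firm captures all surplus.
CS = 0.
Change in consumer surplus: 0 − 1560.25 = −1560.25.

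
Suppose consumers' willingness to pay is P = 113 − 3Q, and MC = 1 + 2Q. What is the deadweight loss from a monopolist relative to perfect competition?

Competitive equilibrium sets price equal to marginal cost: 113 − 3Q = 1 + 2Q, so Q = 22.4 and P = 45.8.
A monopolist chooses Q where MR = MC. MR = 113 − 6Q; setting this equal to 1 + 2Q gives Q = 14 and P = 71.
CS = ½·(113 − 45.8)·22.4 = 752.64; PS = (45.8·22.4 − 1·22.4 − ½·2·22.4²) = 501.76; TS = 1254.4.
CS = ½·(113 − 71)·14 = 294; PS = (71·14 − 1·14 − ½·2·14²) = 784; TS = 1078.
DWL = 1254.4 − 1078 = 176.4.

DWL = 176.4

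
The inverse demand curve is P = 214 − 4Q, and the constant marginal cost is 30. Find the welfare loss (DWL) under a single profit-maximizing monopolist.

Perfect competition: P = MC = 30, so 214 − 4Q = 30 and Q = 46.
Monopoly sets MR = MC: 214 − 8Q = 30 ⇒ Q = 23, P = 214 − 4·23 = 122.
DWL is the triangle between Q = 23 and Q = 46: ½·(46 − 23)·(122 − 30) = 1058.

DWL = 1058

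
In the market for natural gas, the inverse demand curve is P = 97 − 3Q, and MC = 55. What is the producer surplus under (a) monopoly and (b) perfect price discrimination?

Monopoly sets MR = MC: 97 − 6Q = 55 ⇒ Q = 7, P = 97 − 3·7 = 76.
PS = (76 − 55)·7 = 147.
Under first-degree price discrimination the firm charges each unit its demand price and produces up to where P = MC, i.e. Q = 14. Consumer surplus is zero; producer surplus equals total surplus.
PS = ½·(97 − 55)·14 = 294.

Monopoly: PS = 147; Perfect PD: PS = 294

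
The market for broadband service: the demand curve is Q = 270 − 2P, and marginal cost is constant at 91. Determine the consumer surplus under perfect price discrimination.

CS = 0

Inverting demand: P = 135 − 0.5Q.
A perfectly discriminating monopolist sells every unit with P(Q) ≥ MC(Q), so output equals the competitive quantity Q = 88. Each buyer pays their reservation price, so CS = 0 and the firm captures all surplus.
CS = 0.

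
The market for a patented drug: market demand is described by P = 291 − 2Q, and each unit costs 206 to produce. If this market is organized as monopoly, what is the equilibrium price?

P = 248.5

A monopolist chooses Q where MR = MC. MR = 291 − 4Q; setting this equal to 206 gives Q = 21.25 and P = 248.5.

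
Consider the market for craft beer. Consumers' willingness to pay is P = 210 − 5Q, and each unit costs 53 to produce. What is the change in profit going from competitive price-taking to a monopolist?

Perfect competition: P = MC = 53, so 210 − 5Q = 53 and Q = 31.4.
Profit = (53 − 53)·31.4 = 0.
Monopoly sets MR = MC: 210 − 10Q = 53 ⇒ Q = 15.7, P = 210 − 5·15.7 = 131.5.
Profit = (131.5 − 53)·15.7 = 1232.45.
Change in profit: 1232.45 − 0 = 1232.45.

Profit rises by 1232.45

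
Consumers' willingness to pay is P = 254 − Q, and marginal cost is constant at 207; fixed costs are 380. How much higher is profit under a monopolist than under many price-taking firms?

Competitive firms price at marginal cost: P = 207, giving Q = 47.
Profit = (207 − 207)·47 − 380 = −380.
The monopolist equates marginal revenue to marginal cost: 254 − 2Q = 207, so Q = 23.5. From demand, P = 230.5.
Profit = (230.5 − 207)·23.5 − 380 = 172.25.
Change in profit: 172.25 − −380 = 552.25.

π rises by 552.25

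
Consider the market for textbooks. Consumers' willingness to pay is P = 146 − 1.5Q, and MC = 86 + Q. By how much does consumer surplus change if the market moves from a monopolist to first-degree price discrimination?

A monopolist chooses Q where MR = MC. MR = 146 − 3Q; setting this equal to 86 + Q gives Q = 15 and P = 123.5.
CS = ½·(146 − 123.5)·15 = 168.75.
Under first-degree price discrimination the firm charges each unit its demand price and produces up to where P = MC, i.e. Q = 24. Consumer surplus is zero; producer surplus equals total surplus.
CS = 0.
Change in consumer surplus: 0 − 168.75 = −168.75.

Consumer surplus falls by 168.75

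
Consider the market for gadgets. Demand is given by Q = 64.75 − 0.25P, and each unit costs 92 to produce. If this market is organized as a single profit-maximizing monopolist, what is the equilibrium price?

P = 175.5

Inverting demand: P = 259 − 4Q.
Monopoly sets MR = MC: 259 − 8Q = 92 ⇒ Q = 20.875, P = 259 − 4·20.875 = 175.5.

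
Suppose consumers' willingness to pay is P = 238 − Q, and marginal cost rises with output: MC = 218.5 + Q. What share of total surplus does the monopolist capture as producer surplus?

PS/TS = 0.75

The monopolist equates marginal revenue to marginal cost: 238 − 2Q = 218.5 + Q, so Q = 6.5. From demand, P = 231.5.
CS = ½·(238 − 231.5)·6.5 = 21.125.
PS = P·Q − VC(Q) = 231.5·6.5 − (218.5·6.5 + ½·1·6.5²) = 63.375.
Share captured = PS/TS = 63.375/84.5 = 0.75.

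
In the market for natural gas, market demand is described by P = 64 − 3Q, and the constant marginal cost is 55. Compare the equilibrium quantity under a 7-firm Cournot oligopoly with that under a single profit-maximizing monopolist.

With 7 symmetric Cournot firms, each firm's FOC gives 64 − 24q = 55, so q = 0.375, Q = 7·0.375 = 2.625, and P = 56.125.
The monopolist equates marginal revenue to marginal cost: 64 − 6Q = 55, so Q = 1.5. From demand, P = 59.5.

Cournot: Q = 2.625; Monopoly: Q = 1.5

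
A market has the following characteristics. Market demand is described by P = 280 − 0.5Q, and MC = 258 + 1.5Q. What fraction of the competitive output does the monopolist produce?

Q_m/Q_c = 0.8

The monopolist equates marginal revenue to marginal cost: 280 − Q = 258 + 1.5Q, so Q = 8.8. From demand, P = 275.6.
Under competition P = MC: 280 − 0.5Q = 258 + 1.5Q ⇒ Q = 11, P = 274.5.
Ratio Q_m/Q_c = 8.8/11 = 0.8.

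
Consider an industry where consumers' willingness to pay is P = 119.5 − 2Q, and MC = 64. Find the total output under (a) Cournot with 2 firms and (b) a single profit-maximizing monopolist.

With 2 symmetric Cournot firms, each firm's FOC gives 119.5 − 6q = 64, so q = 9.25, Q = 2·9.25 = 18.5, and P = 82.5.
The monopolist equates marginal revenue to marginal cost: 119.5 − 4Q = 64, so Q = 13.875. From demand, P = 91.75.

Cournot: Q = 18.5; Monopoly: Q = 13.875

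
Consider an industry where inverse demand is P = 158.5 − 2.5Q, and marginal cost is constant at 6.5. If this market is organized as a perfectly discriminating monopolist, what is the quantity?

Q = 60.8

With perfect price discrimination, output is the efficient level Q = 60.8 (where demand meets MC), but every buyer pays their willingness to pay: CS = 0 and PS = total surplus.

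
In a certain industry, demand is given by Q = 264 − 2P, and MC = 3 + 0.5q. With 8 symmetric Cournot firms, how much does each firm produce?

Inverting demand: P = 132 − 0.5Q.
With 8 symmetric Cournot firms, each firm's FOC gives 132 − 4.5q = 3 + 0.5q, so q = 25.8, Q = 8·25.8 = 206.4, and P = 28.8.

q_i = 25.8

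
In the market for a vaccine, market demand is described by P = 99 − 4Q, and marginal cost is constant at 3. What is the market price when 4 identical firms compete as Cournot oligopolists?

P = 22.2

Cournot with 4 identical firms: the symmetric best-response condition is 99 − 20q = 3. Each firm produces q = 4.8, total output Q = 19.2, price P = 22.2.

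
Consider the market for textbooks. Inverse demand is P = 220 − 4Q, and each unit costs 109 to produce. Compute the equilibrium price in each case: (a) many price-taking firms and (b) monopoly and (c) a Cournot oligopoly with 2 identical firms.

Competition: P = 109; Monopoly: P = 164.5; Cournot: P = 146

Perfect competition: P = MC = 109, so 220 − 4Q = 109 and Q = 27.75.
The monopolist equates marginal revenue to marginal cost: 220 − 8Q = 109, so Q = 13.875. From demand, P = 164.5.
Cournot with 2 identical firms: the symmetric best-response condition is 220 − 12q = 109. Each firm produces q = 9.25, total output Q = 18.5, price P = 146.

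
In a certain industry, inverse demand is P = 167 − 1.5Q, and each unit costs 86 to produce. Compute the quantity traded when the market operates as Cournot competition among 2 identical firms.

Q = 36

In a 2-firm Cournot equilibrium, symmetry and the first-order condition give q = (167 − 86)/(4.5) = 18. So Q = 36 and P = 113.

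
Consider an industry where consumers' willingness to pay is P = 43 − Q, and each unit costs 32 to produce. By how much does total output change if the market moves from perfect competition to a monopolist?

Q falls by 5.5

Under competition P = MC = 32, so Q = (43 − 32)/1 = 11.
Monopoly sets MR = MC: 43 − 2Q = 32 ⇒ Q = 5.5, P = 43 − 5.5 = 37.5.
Change in total output: 5.5 − 11 = −5.5.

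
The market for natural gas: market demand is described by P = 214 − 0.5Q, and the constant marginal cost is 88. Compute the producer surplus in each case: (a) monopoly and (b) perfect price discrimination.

A monopolist chooses Q where MR = MC. MR = 214 − Q; setting this equal to 88 gives Q = 126 and P = 151.
PS = (151 − 88)·126 = 7938.
Under first-degree price discrimination the firm charges each unit its demand price and produces up to where P = MC, i.e. Q = 252. Consumer surplus is zero; producer surplus equals total surplus.
PS = ½·(214 − 88)·252 = 15876.

Monopoly: PS = 7938; Perfect PD: PS = 15876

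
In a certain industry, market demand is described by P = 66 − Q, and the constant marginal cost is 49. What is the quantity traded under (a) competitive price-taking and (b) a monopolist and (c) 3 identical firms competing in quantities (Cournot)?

Competition: Q = 17; Monopoly: Q = 8.5; Cournot: Q = 12.75

Competitive firms price at marginal cost: P = 49, giving Q = 17.
The monopolist equates marginal revenue to marginal cost: 66 − 2Q = 49, so Q = 8.5. From demand, P = 57.5.
In a 3-firm Cournot equilibrium, symmetry and the first-order condition give q = (66 − 49)/(4) = 4.25. So Q = 12.75 and P = 53.25.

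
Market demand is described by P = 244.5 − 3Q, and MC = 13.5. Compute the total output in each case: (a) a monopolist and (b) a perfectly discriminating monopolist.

Monopoly: Q = 38.5; Perfect PD: Q = 77

The monopolist equates marginal revenue to marginal cost: 244.5 − 6Q = 13.5, so Q = 38.5. From demand, P = 129.
Under first-degree price discrimination the firm charges each unit its demand price and produces up to where P = MC, i.e. Q = 77. Consumer surplus is zero; producer surplus equals total surplus.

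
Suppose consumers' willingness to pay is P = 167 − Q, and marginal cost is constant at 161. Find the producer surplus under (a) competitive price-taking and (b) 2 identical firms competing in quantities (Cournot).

Competition: PS = 0; Cournot: PS = 8

Perfect competition: P = MC = 161, so 167 − Q = 161 and Q = 6.
PS = (161 − 161)·6 = 0.
With 2 symmetric Cournot firms, each firm's FOC gives 167 − 3q = 161, so q = 2, Q = 2·2 = 4, and P = 163.
PS = (163 − 161)·4 = 8.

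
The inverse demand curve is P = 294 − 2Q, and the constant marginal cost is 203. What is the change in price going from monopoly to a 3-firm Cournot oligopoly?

Price falls by 22.75

The monopolist equates marginal revenue to marginal cost: 294 − 4Q = 203, so Q = 22.75. From demand, P = 248.5.
With 3 symmetric Cournot firms, each firm's FOC gives 294 − 8q = 203, so q = 11.375, Q = 3·11.375 = 34.125, and P = 225.75.
Change in price: 225.75 − 248.5 = −22.75.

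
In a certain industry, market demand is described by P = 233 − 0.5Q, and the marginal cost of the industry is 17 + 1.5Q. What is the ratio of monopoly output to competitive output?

A monopolist chooses Q where MR = MC. MR = 233 − Q; setting this equal to 17 + 1.5Q gives Q = 86.4 and P = 189.8.
Competitive equilibrium sets price equal to marginal cost: 233 − 0.5Q = 17 + 1.5Q, so Q = 108 and P = 179.
Ratio Q_m/Q_c = 86.4/108 = 0.8.

Q_m/Q_c = 0.8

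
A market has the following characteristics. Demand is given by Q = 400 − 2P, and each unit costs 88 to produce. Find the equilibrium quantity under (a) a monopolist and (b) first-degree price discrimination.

Inverting demand: P = 200 − 0.5Q.
The monopolist equates marginal revenue to marginal cost: 200 − Q = 88, so Q = 112. From demand, P = 144.
With perfect price discrimination, output is the efficient level Q = 224 (where demand meets MC), but every buyer pays their willingness to pay: CS = 0 and PS = total surplus.

Monopoly: Q = 112; Perfect PD: Q = 224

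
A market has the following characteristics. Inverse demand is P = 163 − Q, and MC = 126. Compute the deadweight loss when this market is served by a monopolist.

DWL = 171.125

Perfect competition: P = MC = 126, so 163 − Q = 126 and Q = 37.
A monopolist chooses Q where MR = MC. MR = 163 − 2Q; setting this equal to 126 gives Q = 18.5 and P = 144.5.
DWL is the triangle between Q = 18.5 and Q = 37: ½·(37 − 18.5)·(144.5 − 126) = 171.125.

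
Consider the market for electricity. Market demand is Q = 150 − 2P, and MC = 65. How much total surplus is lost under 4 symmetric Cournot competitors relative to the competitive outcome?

Inverting demand: P = 75 − 0.5Q.
Perfect competition: P = MC = 65, so 75 − 0.5Q = 65 and Q = 20.
In a 4-firm Cournot equilibrium, symmetry and the first-order condition give q = (75 − 65)/(2.5) = 4. So Q = 16 and P = 67.
DWL is the triangle between Q = 16 and Q = 20: ½·(20 − 16)·(67 − 65) = 4.

DWL = 4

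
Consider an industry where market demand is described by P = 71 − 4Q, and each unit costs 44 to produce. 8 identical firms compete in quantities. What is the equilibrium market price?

Cournot with 8 identical firms: the symmetric best-response condition is 71 − 36q = 44. Each firm produces q = 0.75, total output Q = 6, price P = 47.

P = 47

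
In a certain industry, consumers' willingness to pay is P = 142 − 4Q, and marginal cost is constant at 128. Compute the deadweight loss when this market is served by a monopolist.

Perfect competition: P = MC = 128, so 142 − 4Q = 128 and Q = 3.5.
The monopolist equates marginal revenue to marginal cost: 142 − 8Q = 128, so Q = 1.75. From demand, P = 135.
DWL is the triangle between Q = 1.75 and Q = 3.5: ½·(3.5 − 1.75)·(135 − 128) = 6.125.

DWL = 6.125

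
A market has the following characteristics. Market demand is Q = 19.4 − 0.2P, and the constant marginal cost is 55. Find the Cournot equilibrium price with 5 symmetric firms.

P = 62

Inverting demand: P = 97 − 5Q.
In a 5-firm Cournot equilibrium, symmetry and the first-order condition give q = (97 − 55)/(30) = 1.4. So Q = 7 and P = 62.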